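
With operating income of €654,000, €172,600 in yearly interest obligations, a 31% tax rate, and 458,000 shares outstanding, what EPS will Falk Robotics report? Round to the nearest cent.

Pre-tax income = €654,000 − €172,600.00 = €481,400.00.
Net income = €481,400.00 × (1 − 0.31) = €332,166.00.
EPS = €332,166.00 ÷ 458,000 = €0.73.

€0.73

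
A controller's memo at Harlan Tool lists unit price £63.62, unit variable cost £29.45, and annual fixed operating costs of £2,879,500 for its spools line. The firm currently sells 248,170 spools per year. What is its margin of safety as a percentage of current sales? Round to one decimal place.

Unit CM = price − variable cost = £63.62 − £29.45 = £34.17. Break-even units = £2,879,500 ÷ £34.17 = 84,269.83; break-even revenue = 84,269.83 × £63.62 = £5,361,246.41.
Current sales = 248,170 × £63.62 = £15,788,575.40.
Margin of safety = (£15,788,575.40 − £5,361,246.41) ÷ £15,788,575.40 = 66.0%.

66.0%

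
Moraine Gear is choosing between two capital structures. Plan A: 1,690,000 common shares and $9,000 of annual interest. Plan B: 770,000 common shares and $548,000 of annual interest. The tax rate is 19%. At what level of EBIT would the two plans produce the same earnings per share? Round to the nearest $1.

Set EPS_A = EPS_B: (EBIT − $9,000)(1 − 0.19) ÷ 1,690,000 = (EBIT − $548,000)(1 − 0.19) ÷ 770,000.
The (1 − t) factor cancels: (EBIT − 9,000) × 770,000 = (EBIT − 548,000) × 1,690,000.
Solving, EBIT = (548,000·1,690,000 − 9,000·770,000) / (1,690,000 − 770,000) = 919,190,000,000 / 920,000 = 999,119.57.

$999,120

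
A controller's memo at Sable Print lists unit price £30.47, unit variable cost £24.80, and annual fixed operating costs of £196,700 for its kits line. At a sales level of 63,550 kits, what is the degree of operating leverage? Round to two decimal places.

2.20

At 63,550 units, contribution = 63,550 × £5.67 = £360,328.50.
EBIT = £360,328.50 − £196,700 = £163,628.50.
Degree of operating leverage = £360,328.50 / £163,628.50 = 2.2021.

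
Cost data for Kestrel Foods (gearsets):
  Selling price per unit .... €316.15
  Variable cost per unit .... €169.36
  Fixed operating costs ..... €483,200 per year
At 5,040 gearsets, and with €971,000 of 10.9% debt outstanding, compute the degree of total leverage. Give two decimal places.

4.91

Contribution at this volume is 5,040 × €146.79 = €739,821.60.
Subtracting fixed costs: EBIT = €739,821.60 − €483,200 = €256,621.60. Interest = €105,839.00.
DOL = €739,821.60 ÷ €256,621.60 = 2.8829; DFL = €256,621.60 ÷ €150,782.60 = 1.7019.
Combined leverage = 2.8829 × 1.7019 = 4.9064.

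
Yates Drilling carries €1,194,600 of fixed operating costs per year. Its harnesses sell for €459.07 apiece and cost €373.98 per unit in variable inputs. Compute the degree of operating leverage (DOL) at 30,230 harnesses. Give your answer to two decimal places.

Total contribution margin = 30,230 × €85.09 = €2,572,270.70.
EBIT = €2,572,270.70 − €1,194,600 = €1,377,670.70.
So DOL = total CM / EBIT = €2,572,270.70 / €1,377,670.70 = 1.8671.

1.87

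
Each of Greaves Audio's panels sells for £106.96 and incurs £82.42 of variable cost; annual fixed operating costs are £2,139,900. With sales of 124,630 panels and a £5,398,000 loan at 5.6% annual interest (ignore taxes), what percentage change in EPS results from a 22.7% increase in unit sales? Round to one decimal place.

At 124,630 units, contribution = 124,630 × £24.54 = £3,058,420.20.
Subtracting fixed costs: EBIT = £3,058,420.20 − £2,139,900 = £918,520.20.
After interest of £302,288.00, pre-tax earnings = £616,232.20.
DCL = total CM / (EBIT − I) = £3,058,420.20 / £616,232.20 = 4.9631.
EPS therefore changes by 4.9631 × (+22.7%) = +112.7%.

+112.7%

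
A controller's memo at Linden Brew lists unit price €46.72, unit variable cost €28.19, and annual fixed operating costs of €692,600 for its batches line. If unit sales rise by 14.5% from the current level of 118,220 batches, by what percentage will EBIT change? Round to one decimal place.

Contribution at this volume is 118,220 × €18.53 = €2,190,616.60.
Operating income = contribution − fixed costs = €2,190,616.60 − €692,600 = €1,498,016.60.
Degree of operating leverage = €2,190,616.60 / €1,498,016.60 = 1.4623.
Operating income changes by 1.4623 × +14.5% = +21.2%.

+21.2%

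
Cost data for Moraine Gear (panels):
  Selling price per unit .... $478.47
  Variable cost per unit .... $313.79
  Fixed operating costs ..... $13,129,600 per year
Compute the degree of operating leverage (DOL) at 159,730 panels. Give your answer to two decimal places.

2.00

Total contribution margin = 159,730 × $164.68 = $26,304,336.40.
Subtracting fixed costs: EBIT = $26,304,336.40 − $13,129,600 = $13,174,736.40.
So DOL = total CM / EBIT = $26,304,336.40 / $13,174,736.40 = 1.9966.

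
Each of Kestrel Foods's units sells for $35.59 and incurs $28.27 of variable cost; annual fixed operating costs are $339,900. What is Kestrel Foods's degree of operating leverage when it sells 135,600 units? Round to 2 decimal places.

Total contribution margin = 135,600 × $7.32 = $992,592.00.
Operating income = contribution − fixed costs = $992,592.00 − $339,900 = $652,692.00.
So DOL = total CM / EBIT = $992,592.00 / $652,692.00 = 1.5208.

1.52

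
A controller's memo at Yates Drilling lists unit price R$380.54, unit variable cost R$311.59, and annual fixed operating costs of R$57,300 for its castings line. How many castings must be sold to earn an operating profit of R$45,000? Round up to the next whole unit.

Unit CM = price − variable cost = R$380.54 − R$311.59 = R$68.95.
Required volume = (fixed costs + target profit) ÷ CM = (R$57,300 + R$45,000) ÷ R$68.95 = 1,483.68, so 1,484 castings.

1,484 castings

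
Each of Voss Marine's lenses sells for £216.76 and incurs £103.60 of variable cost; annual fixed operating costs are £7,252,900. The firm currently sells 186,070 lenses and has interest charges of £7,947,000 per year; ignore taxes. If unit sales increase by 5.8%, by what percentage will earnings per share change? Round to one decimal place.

Total contribution margin = 186,070 × £113.16 = £21,055,681.20.
Subtracting fixed costs: EBIT = £21,055,681.20 − £7,252,900 = £13,802,781.20.
Interest = £7,947,000.00, so EBIT − I = £5,855,781.20.
Degree of combined leverage = contribution ÷ (EBIT − I) = £21,055,681.20 ÷ £5,855,781.20 = 3.5957.
%ΔEPS = DCL × %ΔSales = 3.5957 × +5.8% = +20.9%.

+20.9%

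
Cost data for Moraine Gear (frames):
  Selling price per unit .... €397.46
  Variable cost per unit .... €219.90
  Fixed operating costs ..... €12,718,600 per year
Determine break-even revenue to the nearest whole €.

€28,470,009

CM per unit = €397.46 − €219.90 = €177.56; CM ratio = €177.56 / €397.46 = 0.4467.
Break-even sales = FC ÷ CM ratio = €12,718,600 × €397.46 / €177.56 = €28,470,009.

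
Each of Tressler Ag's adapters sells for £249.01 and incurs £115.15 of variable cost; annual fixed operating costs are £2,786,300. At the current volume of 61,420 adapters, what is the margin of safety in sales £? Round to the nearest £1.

Contribution margin per unit = £249.01 − £115.15 = £133.86. Break-even units = £2,786,300 ÷ £133.86 = 20,815.03; break-even revenue = 20,815.03 × £249.01 = £5,183,150.78.
Actual sales revenue = 61,420 × £249.01 = £15,294,194.20.
Margin of safety = £15,294,194.20 − £5,183,150.78 = £10,111,043.

£10,111,043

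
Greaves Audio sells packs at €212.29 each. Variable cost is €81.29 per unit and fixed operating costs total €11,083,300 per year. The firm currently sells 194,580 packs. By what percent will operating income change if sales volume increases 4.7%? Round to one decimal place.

+8.3%

Total contribution margin = 194,580 × €131.00 = €25,489,980.00.
Subtracting fixed costs: EBIT = €25,489,980.00 − €11,083,300 = €14,406,680.00.
Degree of operating leverage = €25,489,980.00 / €14,406,680.00 = 1.7693.
%ΔEBIT = DOL × %ΔSales = 1.7693 × +4.7% = +8.3%.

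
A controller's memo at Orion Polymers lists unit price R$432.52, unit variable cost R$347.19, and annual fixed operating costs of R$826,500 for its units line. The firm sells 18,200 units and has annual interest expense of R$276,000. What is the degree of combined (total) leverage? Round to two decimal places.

At 18,200 units, contribution = 18,200 × R$85.33 = R$1,553,006.00.
Operating income = contribution − fixed costs = R$1,553,006.00 − R$826,500 = R$726,506.00. Interest = R$276,000.00, so EBIT − I = R$450,506.00.
Degree of total leverage = total CM / (EBIT − interest) = R$1,553,006.00 / R$450,506.00 = 3.4472.

3.45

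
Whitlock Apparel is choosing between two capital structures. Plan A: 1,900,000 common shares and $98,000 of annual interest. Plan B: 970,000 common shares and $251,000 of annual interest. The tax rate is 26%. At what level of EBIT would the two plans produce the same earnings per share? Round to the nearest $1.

$410,581

Set EPS_A = EPS_B: (EBIT − $98,000)(1 − 0.26) ÷ 1,900,000 = (EBIT − $251,000)(1 − 0.26) ÷ 970,000.
Cancelling (1 − t) and cross-multiplying: 970,000·(EBIT − 98,000) = 1,900,000·(EBIT − 251,000).
Solving, EBIT = (251,000·1,900,000 − 98,000·970,000) / (1,900,000 − 970,000) = 381,840,000,000 / 930,000 = 410,580.65.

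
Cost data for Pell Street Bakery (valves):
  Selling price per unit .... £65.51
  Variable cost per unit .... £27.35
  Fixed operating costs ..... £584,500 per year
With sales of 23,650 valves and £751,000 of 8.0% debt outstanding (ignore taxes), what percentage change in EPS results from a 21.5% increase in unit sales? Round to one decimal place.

+75.2%

Contribution at this volume is 23,650 × £38.16 = £902,484.00.
Operating income = contribution − fixed costs = £902,484.00 − £584,500 = £317,984.00.
After interest of £60,080.00, pre-tax earnings = £257,904.00.
Degree of combined leverage = contribution ÷ (EBIT − I) = £902,484.00 ÷ £257,904.00 = 3.4993.
EPS therefore changes by 3.4993 × (+21.5%) = +75.2%.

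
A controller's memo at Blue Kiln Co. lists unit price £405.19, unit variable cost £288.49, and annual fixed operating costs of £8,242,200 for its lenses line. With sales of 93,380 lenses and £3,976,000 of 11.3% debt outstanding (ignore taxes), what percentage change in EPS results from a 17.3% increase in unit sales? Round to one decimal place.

At 93,380 units, contribution = 93,380 × £116.70 = £10,897,446.00.
Subtracting fixed costs: EBIT = £10,897,446.00 − £8,242,200 = £2,655,246.00.
After interest of £449,288.00, pre-tax earnings = £2,205,958.00.
DCL = total CM / (EBIT − I) = £10,897,446.00 / £2,205,958.00 = 4.9400.
EPS therefore changes by 4.9400 × (+17.3%) = +85.5%.

+85.5%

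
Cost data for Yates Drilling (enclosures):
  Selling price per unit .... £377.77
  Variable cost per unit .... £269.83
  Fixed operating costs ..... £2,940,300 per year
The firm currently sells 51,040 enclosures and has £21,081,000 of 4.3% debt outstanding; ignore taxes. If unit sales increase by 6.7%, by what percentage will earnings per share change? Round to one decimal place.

+22.2%

At 51,040 units, contribution = 51,040 × £107.94 = £5,509,257.60.
EBIT = £5,509,257.60 − £2,940,300 = £2,568,957.60.
Interest = £906,483.00, so EBIT − I = £1,662,474.60.
Degree of combined leverage = contribution ÷ (EBIT − I) = £5,509,257.60 ÷ £1,662,474.60 = 3.3139.
EPS therefore changes by 3.3139 × (+6.7%) = +22.2%.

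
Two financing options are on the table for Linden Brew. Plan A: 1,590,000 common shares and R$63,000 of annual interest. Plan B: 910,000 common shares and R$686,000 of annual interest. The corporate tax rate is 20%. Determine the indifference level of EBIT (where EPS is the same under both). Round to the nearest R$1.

R$1,519,721

Set EPS_A = EPS_B: (EBIT − R$63,000)(1 − 0.20) ÷ 1,590,000 = (EBIT − R$686,000)(1 − 0.20) ÷ 910,000.
Cancelling (1 − t) and cross-multiplying: 910,000·(EBIT − 63,000) = 1,590,000·(EBIT − 686,000).
EBIT × (1,590,000 − 910,000) = 686,000 × 1,590,000 − 63,000 × 910,000 = 1,033,410,000,000, so EBIT = 1,033,410,000,000 ÷ 680,000 = 1,519,720.59.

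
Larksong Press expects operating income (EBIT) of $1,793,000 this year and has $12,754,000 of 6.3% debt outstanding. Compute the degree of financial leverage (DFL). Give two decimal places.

Annual interest charges come to $803,502.00.
DFL = EBIT ÷ (EBIT − I) = $1,793,000 ÷ ($1,793,000 − $803,502.00) = $1,793,000 ÷ $989,498.00 = 1.8120.

1.81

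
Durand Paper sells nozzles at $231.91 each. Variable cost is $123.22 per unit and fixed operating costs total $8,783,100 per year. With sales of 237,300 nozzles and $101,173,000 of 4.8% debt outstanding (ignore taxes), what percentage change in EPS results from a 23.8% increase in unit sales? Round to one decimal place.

At 237,300 units, contribution = 237,300 × $108.69 = $25,792,137.00.
Subtracting fixed costs: EBIT = $25,792,137.00 − $8,783,100 = $17,009,037.00.
Interest = $4,856,304.00, so EBIT − I = $12,152,733.00.
DCL = total CM / (EBIT − I) = $25,792,137.00 / $12,152,733.00 = 2.1223.
%ΔEPS = DCL × %ΔSales = 2.1223 × +23.8% = +50.5%.

+50.5%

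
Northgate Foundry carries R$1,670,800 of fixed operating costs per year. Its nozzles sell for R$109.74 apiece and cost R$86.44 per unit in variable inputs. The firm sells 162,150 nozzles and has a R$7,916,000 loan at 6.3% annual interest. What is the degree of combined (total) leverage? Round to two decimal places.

2.35

Total contribution margin = 162,150 × R$23.30 = R$3,778,095.00.
Subtracting fixed costs: EBIT = R$3,778,095.00 − R$1,670,800 = R$2,107,295.00. Interest = R$498,708.00, so EBIT − I = R$1,608,587.00.
Degree of total leverage = total CM / (EBIT − interest) = R$3,778,095.00 / R$1,608,587.00 = 2.3487.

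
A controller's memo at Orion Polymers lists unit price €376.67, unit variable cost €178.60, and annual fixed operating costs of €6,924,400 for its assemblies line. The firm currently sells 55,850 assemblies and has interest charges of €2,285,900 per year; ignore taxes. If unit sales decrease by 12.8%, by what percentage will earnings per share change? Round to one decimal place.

Contribution at this volume is 55,850 × €198.07 = €11,062,209.50.
EBIT = €11,062,209.50 − €6,924,400 = €4,137,809.50.
Interest = €2,285,900.00, so EBIT − I = €1,851,909.50.
Degree of combined leverage = contribution ÷ (EBIT − I) = €11,062,209.50 ÷ €1,851,909.50 = 5.9734.
%ΔEPS = DCL × %ΔSales = 5.9734 × -12.8% = -76.5%.

-76.5%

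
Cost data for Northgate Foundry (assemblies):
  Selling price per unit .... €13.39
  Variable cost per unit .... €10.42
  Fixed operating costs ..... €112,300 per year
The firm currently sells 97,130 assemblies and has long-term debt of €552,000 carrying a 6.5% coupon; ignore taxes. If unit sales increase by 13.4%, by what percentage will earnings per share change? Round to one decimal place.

At 97,130 units, contribution = 97,130 × €2.97 = €288,476.10.
EBIT = €288,476.10 − €112,300 = €176,176.10.
Interest = €35,880.00, so EBIT − I = €140,296.10.
Degree of combined leverage = contribution ÷ (EBIT − I) = €288,476.10 ÷ €140,296.10 = 2.0562.
EPS therefore changes by 2.0562 × (+13.4%) = +27.6%.

+27.6%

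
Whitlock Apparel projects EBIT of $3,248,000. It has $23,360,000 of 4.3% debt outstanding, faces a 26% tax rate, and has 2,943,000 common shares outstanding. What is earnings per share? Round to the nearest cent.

Interest = $1,004,480.00, so EBT = $3,248,000 − $1,004,480.00 = $2,243,520.00.
Net income = $2,243,520.00 × (1 − 0.26) = $1,660,204.80.
EPS = $1,660,204.80 ÷ 2,943,000 = $0.56.

$0.56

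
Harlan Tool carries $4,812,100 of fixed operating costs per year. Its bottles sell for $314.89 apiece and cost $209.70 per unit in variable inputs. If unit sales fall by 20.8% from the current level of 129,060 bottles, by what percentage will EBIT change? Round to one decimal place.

Total contribution margin = 129,060 × $105.19 = $13,575,821.40.
EBIT = $13,575,821.40 − $4,812,100 = $8,763,721.40.
So DOL = total CM / EBIT = $13,575,821.40 / $8,763,721.40 = 1.5491.
So EBIT moves 1.5491 × (-20.8%) = -32.2%.

-32.2%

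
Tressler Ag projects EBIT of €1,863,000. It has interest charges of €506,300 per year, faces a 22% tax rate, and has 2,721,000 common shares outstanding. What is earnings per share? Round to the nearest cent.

Pre-tax income = €1,863,000 − €506,300.00 = €1,356,700.00.
Net income = €1,356,700.00 × (1 − 0.22) = €1,058,226.00.
EPS = €1,058,226.00 ÷ 2,721,000 = €0.39.

€0.39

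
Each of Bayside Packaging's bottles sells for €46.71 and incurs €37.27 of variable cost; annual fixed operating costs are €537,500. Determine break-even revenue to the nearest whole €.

€2,659,600

Contribution margin per unit = €46.71 − €37.27 = €9.44, a CM ratio of €9.44 ÷ €46.71 = 0.2021.
Break-even revenue = fixed costs × price ÷ CM = €537,500 × €46.71 ÷ €9.44 = €2,659,600.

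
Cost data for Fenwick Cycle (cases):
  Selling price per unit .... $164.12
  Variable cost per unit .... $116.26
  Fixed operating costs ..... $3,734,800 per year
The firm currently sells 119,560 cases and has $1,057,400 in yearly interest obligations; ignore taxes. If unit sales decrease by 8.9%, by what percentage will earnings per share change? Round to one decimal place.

Total contribution margin = 119,560 × $47.86 = $5,722,141.60.
EBIT = $5,722,141.60 − $3,734,800 = $1,987,341.60.
After interest of $1,057,400.00, pre-tax earnings = $929,941.60.
DCL = total CM / (EBIT − I) = $5,722,141.60 / $929,941.60 = 6.1532.
%ΔEPS = DCL × %ΔSales = 6.1532 × -8.9% = -54.8%.

-54.8%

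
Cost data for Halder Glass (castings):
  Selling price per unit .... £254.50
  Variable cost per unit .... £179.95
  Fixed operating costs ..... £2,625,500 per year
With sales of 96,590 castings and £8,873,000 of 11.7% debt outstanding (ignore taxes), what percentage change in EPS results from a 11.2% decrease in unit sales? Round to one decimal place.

Contribution at this volume is 96,590 × £74.55 = £7,200,784.50.
EBIT = £7,200,784.50 − £2,625,500 = £4,575,284.50.
After interest of £1,038,141.00, pre-tax earnings = £3,537,143.50.
Degree of combined leverage = contribution ÷ (EBIT − I) = £7,200,784.50 ÷ £3,537,143.50 = 2.0358.
EPS therefore changes by 2.0358 × (-11.2%) = -22.8%.

-22.8%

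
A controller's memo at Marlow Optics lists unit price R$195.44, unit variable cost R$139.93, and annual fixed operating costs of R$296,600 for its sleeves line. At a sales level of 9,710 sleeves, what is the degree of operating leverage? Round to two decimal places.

2.22

Total contribution margin = 9,710 × R$55.51 = R$539,002.10.
Operating income = contribution − fixed costs = R$539,002.10 − R$296,600 = R$242,402.10.
Degree of operating leverage = R$539,002.10 / R$242,402.10 = 2.2236.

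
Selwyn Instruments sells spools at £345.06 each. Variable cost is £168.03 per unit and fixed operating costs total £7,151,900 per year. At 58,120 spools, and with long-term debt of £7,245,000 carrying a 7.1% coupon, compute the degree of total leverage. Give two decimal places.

Total contribution margin = 58,120 × £177.03 = £10,288,983.60.
Operating income = contribution − fixed costs = £10,288,983.60 − £7,151,900 = £3,137,083.60. Interest = £514,395.00, so EBIT − I = £2,622,688.60.
DCL = contribution ÷ (EBIT − I) = £10,288,983.60 ÷ £2,622,688.60 = 3.9231.

3.92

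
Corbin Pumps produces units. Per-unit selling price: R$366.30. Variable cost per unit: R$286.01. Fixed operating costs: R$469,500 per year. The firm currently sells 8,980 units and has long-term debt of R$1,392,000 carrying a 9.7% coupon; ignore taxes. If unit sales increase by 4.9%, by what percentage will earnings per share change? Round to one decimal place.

+30.3%

Contribution at this volume is 8,980 × R$80.29 = R$721,004.20.
EBIT = R$721,004.20 − R$469,500 = R$251,504.20.
After interest of R$135,024.00, pre-tax earnings = R$116,480.20.
DCL = total CM / (EBIT − I) = R$721,004.20 / R$116,480.20 = 6.1899.
EPS therefore changes by 6.1899 × (+4.9%) = +30.3%.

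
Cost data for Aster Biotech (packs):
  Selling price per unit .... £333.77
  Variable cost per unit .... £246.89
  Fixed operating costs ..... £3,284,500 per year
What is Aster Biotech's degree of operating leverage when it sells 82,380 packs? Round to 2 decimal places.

1.85

Total contribution margin = 82,380 × £86.88 = £7,157,174.40.
EBIT = £7,157,174.40 − £3,284,500 = £3,872,674.40.
So DOL = total CM / EBIT = £7,157,174.40 / £3,872,674.40 = 1.8481.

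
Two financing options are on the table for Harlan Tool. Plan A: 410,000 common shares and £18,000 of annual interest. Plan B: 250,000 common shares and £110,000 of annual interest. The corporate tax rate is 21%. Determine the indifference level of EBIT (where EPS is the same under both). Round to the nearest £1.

Set EPS_A = EPS_B: (EBIT − £18,000)(1 − 0.21) ÷ 410,000 = (EBIT − £110,000)(1 − 0.21) ÷ 250,000.
Cancelling (1 − t) and cross-multiplying: 250,000·(EBIT − 18,000) = 410,000·(EBIT − 110,000).
Solving, EBIT = (110,000·410,000 − 18,000·250,000) / (410,000 − 250,000) = 40,600,000,000 / 160,000 = 253,750.00.

£253,750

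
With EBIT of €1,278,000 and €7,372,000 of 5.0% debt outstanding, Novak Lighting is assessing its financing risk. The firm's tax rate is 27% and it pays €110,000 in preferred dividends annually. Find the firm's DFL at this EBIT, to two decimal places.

1.68

Interest = €368,600.00.
Pre-tax preferred-dividend burden = €110,000 ÷ (1 − 0.27) = €150,684.93.
DFL = EBIT ÷ [EBIT − I − D_p/(1−t)] = €1,278,000 ÷ [€1,278,000 − €368,600.00 − €150,684.93] = €1,278,000 ÷ €758,715.07 = 1.6844.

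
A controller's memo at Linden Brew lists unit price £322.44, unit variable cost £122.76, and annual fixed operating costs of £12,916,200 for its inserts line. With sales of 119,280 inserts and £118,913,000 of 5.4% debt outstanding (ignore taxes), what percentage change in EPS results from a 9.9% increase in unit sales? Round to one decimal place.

+52.6%

At 119,280 units, contribution = 119,280 × £199.68 = £23,817,830.40.
EBIT = £23,817,830.40 − £12,916,200 = £10,901,630.40.
After interest of £6,421,302.00, pre-tax earnings = £4,480,328.40.
DCL = total CM / (EBIT − I) = £23,817,830.40 / £4,480,328.40 = 5.3161.
EPS therefore changes by 5.3161 × (+9.9%) = +52.6%.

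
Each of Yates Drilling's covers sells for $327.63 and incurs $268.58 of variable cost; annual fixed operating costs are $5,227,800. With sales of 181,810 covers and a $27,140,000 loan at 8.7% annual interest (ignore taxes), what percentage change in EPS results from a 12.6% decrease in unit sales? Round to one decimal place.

Contribution at this volume is 181,810 × $59.05 = $10,735,880.50.
Subtracting fixed costs: EBIT = $10,735,880.50 − $5,227,800 = $5,508,080.50.
After interest of $2,361,180.00, pre-tax earnings = $3,146,900.50.
Degree of combined leverage = contribution ÷ (EBIT − I) = $10,735,880.50 ÷ $3,146,900.50 = 3.4116.
%ΔEPS = DCL × %ΔSales = 3.4116 × -12.6% = -43.0%.

-43.0%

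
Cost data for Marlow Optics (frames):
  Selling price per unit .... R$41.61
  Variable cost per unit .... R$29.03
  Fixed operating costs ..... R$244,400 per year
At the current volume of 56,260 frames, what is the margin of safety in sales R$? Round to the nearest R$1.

Unit CM = price − variable cost = R$41.61 − R$29.03 = R$12.58. Break-even units = R$244,400 ÷ R$12.58 = 19,427.66; break-even revenue = 19,427.66 × R$41.61 = R$808,385.06.
Current sales = 56,260 × R$41.61 = R$2,340,978.60.
Margin of safety = R$2,340,978.60 − R$808,385.06 = R$1,532,594.

R$1,532,594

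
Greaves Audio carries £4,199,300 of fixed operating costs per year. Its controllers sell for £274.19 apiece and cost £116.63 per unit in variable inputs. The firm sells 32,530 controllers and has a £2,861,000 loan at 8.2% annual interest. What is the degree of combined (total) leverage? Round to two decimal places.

At 32,530 units, contribution = 32,530 × £157.56 = £5,125,426.80.
Subtracting fixed costs: EBIT = £5,125,426.80 − £4,199,300 = £926,126.80. Interest = £234,602.00.
DOL = £5,125,426.80 ÷ £926,126.80 = 5.5343; DFL = £926,126.80 ÷ £691,524.80 = 1.3393.
Combined leverage = 5.5343 × 1.3393 = 7.4121.

7.41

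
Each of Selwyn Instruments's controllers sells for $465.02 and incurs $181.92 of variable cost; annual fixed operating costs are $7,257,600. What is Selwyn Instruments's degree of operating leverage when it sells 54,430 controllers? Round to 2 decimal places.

Contribution at this volume is 54,430 × $283.10 = $15,409,133.00.
Subtracting fixed costs: EBIT = $15,409,133.00 − $7,257,600 = $8,151,533.00.
DOL = contribution ÷ EBIT = $15,409,133.00 ÷ $8,151,533.00 = 1.8903.

1.89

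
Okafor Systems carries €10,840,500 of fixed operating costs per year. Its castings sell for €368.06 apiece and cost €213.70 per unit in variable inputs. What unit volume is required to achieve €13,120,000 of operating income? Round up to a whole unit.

Each unit contributes €368.06 − €213.70 = €154.36.
Need Q such that Q × €154.36 − €10,840,500 = €13,120,000, i.e. Q = €23,960,500 / €154.36 = 155,224.80 → 155,225.

155,225 castings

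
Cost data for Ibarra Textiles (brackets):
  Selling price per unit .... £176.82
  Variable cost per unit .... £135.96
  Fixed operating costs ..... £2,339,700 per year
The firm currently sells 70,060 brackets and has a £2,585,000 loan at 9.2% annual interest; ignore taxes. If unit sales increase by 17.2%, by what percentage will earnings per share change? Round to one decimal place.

+172.7%

At 70,060 units, contribution = 70,060 × £40.86 = £2,862,651.60.
Subtracting fixed costs: EBIT = £2,862,651.60 − £2,339,700 = £522,951.60.
Interest = £237,820.00, so EBIT − I = £285,131.60.
Degree of combined leverage = contribution ÷ (EBIT − I) = £2,862,651.60 ÷ £285,131.60 = 10.0398.
EPS therefore changes by 10.0398 × (+17.2%) = +172.7%.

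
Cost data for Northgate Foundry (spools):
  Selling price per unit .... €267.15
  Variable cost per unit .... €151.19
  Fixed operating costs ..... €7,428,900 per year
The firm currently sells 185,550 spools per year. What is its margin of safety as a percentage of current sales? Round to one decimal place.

65.5%

Unit CM = price − variable cost = €267.15 − €151.19 = €115.96. Break-even units = €7,428,900 ÷ €115.96 = 64,064.33; break-even revenue = 64,064.33 × €267.15 = €17,114,786.43.
Actual sales revenue = 185,550 × €267.15 = €49,569,682.50.
Margin of safety = (€49,569,682.50 − €17,114,786.43) ÷ €49,569,682.50 = 65.5%.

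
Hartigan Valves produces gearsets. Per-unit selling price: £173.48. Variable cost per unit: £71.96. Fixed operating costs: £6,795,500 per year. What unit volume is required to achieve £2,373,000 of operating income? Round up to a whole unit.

Each unit contributes £173.48 − £71.96 = £101.52.
Need Q such that Q × £101.52 − £6,795,500 = £2,373,000, i.e. Q = £9,168,500 / £101.52 = 90,312.25 → 90,313.

90,313 gearsets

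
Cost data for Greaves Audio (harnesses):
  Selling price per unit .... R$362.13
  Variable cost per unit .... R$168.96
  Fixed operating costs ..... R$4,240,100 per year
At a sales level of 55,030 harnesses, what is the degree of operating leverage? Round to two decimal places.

Contribution at this volume is 55,030 × R$193.17 = R$10,630,145.10.
Subtracting fixed costs: EBIT = R$10,630,145.10 − R$4,240,100 = R$6,390,045.10.
Degree of operating leverage = R$10,630,145.10 / R$6,390,045.10 = 1.6635.

1.66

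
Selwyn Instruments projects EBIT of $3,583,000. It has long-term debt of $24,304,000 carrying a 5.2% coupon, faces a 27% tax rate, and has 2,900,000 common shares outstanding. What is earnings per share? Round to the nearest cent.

$0.58

Pre-tax income = $3,583,000 − $1,263,808.00 = $2,319,192.00.
Net income = $2,319,192.00 × (1 − 0.27) = $1,693,010.16.
EPS = $1,693,010.16 ÷ 2,900,000 = $0.58.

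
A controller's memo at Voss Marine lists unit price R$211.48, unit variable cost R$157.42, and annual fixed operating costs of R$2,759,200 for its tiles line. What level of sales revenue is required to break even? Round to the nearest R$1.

R$10,793,852

CM per unit = R$211.48 − R$157.42 = R$54.06; CM ratio = R$54.06 / R$211.48 = 0.2556.
Break-even sales = FC ÷ CM ratio = R$2,759,200 × R$211.48 / R$54.06 = R$10,793,852.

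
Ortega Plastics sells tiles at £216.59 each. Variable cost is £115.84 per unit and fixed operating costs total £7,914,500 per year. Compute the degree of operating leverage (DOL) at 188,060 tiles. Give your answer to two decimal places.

1.72

Contribution at this volume is 188,060 × £100.75 = £18,947,045.00.
Operating income = contribution − fixed costs = £18,947,045.00 − £7,914,500 = £11,032,545.00.
DOL = contribution ÷ EBIT = £18,947,045.00 ÷ £11,032,545.00 = 1.7174.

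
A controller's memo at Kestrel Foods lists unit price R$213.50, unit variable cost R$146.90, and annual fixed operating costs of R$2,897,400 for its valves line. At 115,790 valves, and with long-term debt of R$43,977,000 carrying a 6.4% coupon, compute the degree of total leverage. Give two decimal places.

Total contribution margin = 115,790 × R$66.60 = R$7,711,614.00.
Operating income = contribution − fixed costs = R$7,711,614.00 − R$2,897,400 = R$4,814,214.00. Interest = R$2,814,528.00.
DOL = R$7,711,614.00 ÷ R$4,814,214.00 = 1.6018; DFL = R$4,814,214.00 ÷ R$1,999,686.00 = 2.4075.
DCL = DOL × DFL = 1.6018 × 2.4075 = 3.8563.

3.86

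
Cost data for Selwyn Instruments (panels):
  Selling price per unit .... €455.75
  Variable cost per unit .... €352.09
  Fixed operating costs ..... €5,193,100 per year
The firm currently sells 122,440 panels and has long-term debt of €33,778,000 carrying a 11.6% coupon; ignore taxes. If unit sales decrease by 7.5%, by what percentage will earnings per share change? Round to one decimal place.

-26.6%

Contribution at this volume is 122,440 × €103.66 = €12,692,130.40.
Operating income = contribution − fixed costs = €12,692,130.40 − €5,193,100 = €7,499,030.40.
Interest = €3,918,248.00, so EBIT − I = €3,580,782.40.
DCL = total CM / (EBIT − I) = €12,692,130.40 / €3,580,782.40 = 3.5445.
EPS therefore changes by 3.5445 × (-7.5%) = -26.6%.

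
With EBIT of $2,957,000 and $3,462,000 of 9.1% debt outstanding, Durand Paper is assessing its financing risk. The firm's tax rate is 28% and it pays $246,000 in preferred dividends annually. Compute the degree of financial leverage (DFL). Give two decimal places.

1.29

Annual interest charges come to $315,042.00.
Pre-tax preferred-dividend burden = $246,000 ÷ (1 − 0.28) = $341,666.67.
DFL = EBIT ÷ [EBIT − I − D_p/(1−t)] = $2,957,000 ÷ [$2,957,000 − $315,042.00 − $341,666.67] = $2,957,000 ÷ $2,300,291.33 = 1.2855.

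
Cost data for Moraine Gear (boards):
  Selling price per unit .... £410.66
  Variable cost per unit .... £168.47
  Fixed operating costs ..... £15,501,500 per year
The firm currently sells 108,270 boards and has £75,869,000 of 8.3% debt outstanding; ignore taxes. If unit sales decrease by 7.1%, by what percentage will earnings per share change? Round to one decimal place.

At 108,270 units, contribution = 108,270 × £242.19 = £26,221,911.30.
Subtracting fixed costs: EBIT = £26,221,911.30 − £15,501,500 = £10,720,411.30.
After interest of £6,297,127.00, pre-tax earnings = £4,423,284.30.
Degree of combined leverage = contribution ÷ (EBIT − I) = £26,221,911.30 ÷ £4,423,284.30 = 5.9282.
%ΔEPS = DCL × %ΔSales = 5.9282 × -7.1% = -42.1%.

-42.1%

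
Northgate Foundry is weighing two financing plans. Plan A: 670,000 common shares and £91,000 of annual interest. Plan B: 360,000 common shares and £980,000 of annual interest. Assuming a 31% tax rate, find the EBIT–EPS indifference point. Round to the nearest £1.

£2,012,387

Set EPS_A = EPS_B: (EBIT − £91,000)(1 − 0.31) ÷ 670,000 = (EBIT − £980,000)(1 − 0.31) ÷ 360,000.
The (1 − t) factor cancels: (EBIT − 91,000) × 360,000 = (EBIT − 980,000) × 670,000.
EBIT × (670,000 − 360,000) = 980,000 × 670,000 − 91,000 × 360,000 = 623,840,000,000, so EBIT = 623,840,000,000 ÷ 310,000 = 2,012,387.10.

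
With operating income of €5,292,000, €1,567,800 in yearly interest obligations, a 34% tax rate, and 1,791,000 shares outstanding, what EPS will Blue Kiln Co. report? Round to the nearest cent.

Interest = €1,567,800.00, so EBT = €5,292,000 − €1,567,800.00 = €3,724,200.00.
Net income = €3,724,200.00 × (1 − 0.34) = €2,457,972.00.
Per share: €2,457,972.00 / 1,791,000 shares = €1.37.

€1.37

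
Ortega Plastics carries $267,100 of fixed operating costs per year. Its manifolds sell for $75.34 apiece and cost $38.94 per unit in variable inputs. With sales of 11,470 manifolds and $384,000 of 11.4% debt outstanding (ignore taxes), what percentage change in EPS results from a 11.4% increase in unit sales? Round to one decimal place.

Contribution at this volume is 11,470 × $36.40 = $417,508.00.
Subtracting fixed costs: EBIT = $417,508.00 − $267,100 = $150,408.00.
After interest of $43,776.00, pre-tax earnings = $106,632.00.
Degree of combined leverage = contribution ÷ (EBIT − I) = $417,508.00 ÷ $106,632.00 = 3.9154.
%ΔEPS = DCL × %ΔSales = 3.9154 × +11.4% = +44.6%.

+44.6%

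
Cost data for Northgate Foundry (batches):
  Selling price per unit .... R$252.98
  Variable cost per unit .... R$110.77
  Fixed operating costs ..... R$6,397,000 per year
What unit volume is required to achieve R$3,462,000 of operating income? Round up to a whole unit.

Each unit contributes R$252.98 − R$110.77 = R$142.21.
Required volume = (fixed costs + target profit) ÷ CM = (R$6,397,000 + R$3,462,000) ÷ R$142.21 = 69,327.05, so 69,328 batches.

69,328 batches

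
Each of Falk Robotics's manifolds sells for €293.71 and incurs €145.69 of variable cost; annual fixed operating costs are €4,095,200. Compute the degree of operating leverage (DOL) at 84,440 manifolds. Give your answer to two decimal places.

1.49

At 84,440 units, contribution = 84,440 × €148.02 = €12,498,808.80.
Subtracting fixed costs: EBIT = €12,498,808.80 − €4,095,200 = €8,403,608.80.
So DOL = total CM / EBIT = €12,498,808.80 / €8,403,608.80 = 1.4873.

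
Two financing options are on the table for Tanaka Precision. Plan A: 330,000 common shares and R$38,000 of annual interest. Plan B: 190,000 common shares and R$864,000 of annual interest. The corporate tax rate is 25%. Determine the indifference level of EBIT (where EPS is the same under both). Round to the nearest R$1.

R$1,985,000

Set EPS_A = EPS_B: (EBIT − R$38,000)(1 − 0.25) ÷ 330,000 = (EBIT − R$864,000)(1 − 0.25) ÷ 190,000.
Cancelling (1 − t) and cross-multiplying: 190,000·(EBIT − 38,000) = 330,000·(EBIT − 864,000).
EBIT × (330,000 − 190,000) = 864,000 × 330,000 − 38,000 × 190,000 = 277,900,000,000, so EBIT = 277,900,000,000 ÷ 140,000 = 1,985,000.00.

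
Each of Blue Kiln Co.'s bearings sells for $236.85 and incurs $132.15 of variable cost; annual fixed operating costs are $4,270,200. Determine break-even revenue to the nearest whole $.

$9,659,951

Contribution margin per unit = $236.85 − $132.15 = $104.70, a CM ratio of $104.70 ÷ $236.85 = 0.4421.
Break-even revenue = fixed costs × price ÷ CM = $4,270,200 × $236.85 ÷ $104.70 = $9,659,951.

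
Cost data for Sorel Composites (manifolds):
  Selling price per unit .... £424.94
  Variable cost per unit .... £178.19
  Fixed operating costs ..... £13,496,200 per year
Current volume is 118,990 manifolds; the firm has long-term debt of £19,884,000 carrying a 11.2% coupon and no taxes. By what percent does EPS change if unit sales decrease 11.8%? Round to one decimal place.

-25.4%

At 118,990 units, contribution = 118,990 × £246.75 = £29,360,782.50.
Subtracting fixed costs: EBIT = £29,360,782.50 − £13,496,200 = £15,864,582.50.
Interest = £2,227,008.00, so EBIT − I = £13,637,574.50.
Degree of combined leverage = contribution ÷ (EBIT − I) = £29,360,782.50 ÷ £13,637,574.50 = 2.1529.
%ΔEPS = DCL × %ΔSales = 2.1529 × -11.8% = -25.4%.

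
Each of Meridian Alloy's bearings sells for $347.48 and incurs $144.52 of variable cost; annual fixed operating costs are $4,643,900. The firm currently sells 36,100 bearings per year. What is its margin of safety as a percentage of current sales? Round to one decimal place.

36.6%

Each unit contributes $347.48 − $144.52 = $202.96. Break-even units = $4,643,900 ÷ $202.96 = 22,880.86; break-even revenue = 22,880.86 × $347.48 = $7,950,642.35.
Actual sales revenue = 36,100 × $347.48 = $12,544,028.00.
Margin of safety = ($12,544,028.00 − $7,950,642.35) ÷ $12,544,028.00 = 36.6%.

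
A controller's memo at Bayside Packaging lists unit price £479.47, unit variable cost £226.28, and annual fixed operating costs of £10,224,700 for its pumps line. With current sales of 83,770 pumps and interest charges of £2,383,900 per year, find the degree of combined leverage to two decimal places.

At 83,770 units, contribution = 83,770 × £253.19 = £21,209,726.30.
Operating income = contribution − fixed costs = £21,209,726.30 − £10,224,700 = £10,985,026.30. Interest = £2,383,900.00, so EBIT − I = £8,601,126.30.
DCL = contribution ÷ (EBIT − I) = £21,209,726.30 ÷ £8,601,126.30 = 2.4659.

2.47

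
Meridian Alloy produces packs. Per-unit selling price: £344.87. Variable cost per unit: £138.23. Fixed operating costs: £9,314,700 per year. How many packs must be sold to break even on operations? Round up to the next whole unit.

45,077 packs

Unit CM = price − variable cost = £344.87 − £138.23 = £206.64.
Units to break even: £9,314,700 ÷ £206.64 = 45,076.95, rounded up to 45,077.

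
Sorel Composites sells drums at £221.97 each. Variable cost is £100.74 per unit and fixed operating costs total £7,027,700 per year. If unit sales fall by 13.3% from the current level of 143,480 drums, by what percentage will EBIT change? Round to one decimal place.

Total contribution margin = 143,480 × £121.23 = £17,394,080.40.
EBIT = £17,394,080.40 − £7,027,700 = £10,366,380.40.
So DOL = total CM / EBIT = £17,394,080.40 / £10,366,380.40 = 1.6779.
Operating income changes by 1.6779 × -13.3% = -22.3%.

-22.3%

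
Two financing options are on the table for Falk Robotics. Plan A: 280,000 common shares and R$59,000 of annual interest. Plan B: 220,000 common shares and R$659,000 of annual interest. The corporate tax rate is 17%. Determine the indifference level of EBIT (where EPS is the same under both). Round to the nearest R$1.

R$2,859,000

Set EPS_A = EPS_B: (EBIT − R$59,000)(1 − 0.17) ÷ 280,000 = (EBIT − R$659,000)(1 − 0.17) ÷ 220,000.
Cancelling (1 − t) and cross-multiplying: 220,000·(EBIT − 59,000) = 280,000·(EBIT − 659,000).
EBIT × (280,000 − 220,000) = 659,000 × 280,000 − 59,000 × 220,000 = 171,540,000,000, so EBIT = 171,540,000,000 ÷ 60,000 = 2,859,000.00.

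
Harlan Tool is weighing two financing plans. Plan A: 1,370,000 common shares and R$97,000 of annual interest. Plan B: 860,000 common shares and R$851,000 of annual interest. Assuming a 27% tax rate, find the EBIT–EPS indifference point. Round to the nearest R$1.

Set EPS_A = EPS_B: (EBIT − R$97,000)(1 − 0.27) ÷ 1,370,000 = (EBIT − R$851,000)(1 − 0.27) ÷ 860,000.
The (1 − t) factor cancels: (EBIT − 97,000) × 860,000 = (EBIT − 851,000) × 1,370,000.
EBIT × (1,370,000 − 860,000) = 851,000 × 1,370,000 − 97,000 × 860,000 = 1,082,450,000,000, so EBIT = 1,082,450,000,000 ÷ 510,000 = 2,122,450.98.

R$2,122,451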